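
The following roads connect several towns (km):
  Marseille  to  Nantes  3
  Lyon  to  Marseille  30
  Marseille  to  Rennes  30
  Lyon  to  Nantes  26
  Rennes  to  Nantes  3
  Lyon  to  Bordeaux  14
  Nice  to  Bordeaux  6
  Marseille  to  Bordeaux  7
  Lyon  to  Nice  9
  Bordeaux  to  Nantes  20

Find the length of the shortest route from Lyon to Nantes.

A few of the Lyon→Nantes routes:
Lyon -> Nice -> Bordeaux -> Nantes: 9 + 6 + 20 = 35
Lyon -> Bordeaux -> Nantes: 14 + 20 = 34
Lyon -> Nice -> Bordeaux -> Marseille -> Nantes: 9 + 6 + 7 + 3 = 25
Lyon -> Marseille -> Nantes: 30 + 3 = 33
Lyon -> Bordeaux -> Marseille -> Nantes: 14 + 7 + 3 = 24
Lyon -> Nantes: 26
Best route has total 24 km.

24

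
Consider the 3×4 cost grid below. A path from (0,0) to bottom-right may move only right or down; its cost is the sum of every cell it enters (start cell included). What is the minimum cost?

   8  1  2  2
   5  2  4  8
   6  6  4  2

21

One optimal route is (0,0) (0,1) (0,2) (1,2) (2,2) (2,3).
Its cost is 8 + 1 + 2 + 4 + 4 + 2 = 21.
(Top row then right column would cost 23.)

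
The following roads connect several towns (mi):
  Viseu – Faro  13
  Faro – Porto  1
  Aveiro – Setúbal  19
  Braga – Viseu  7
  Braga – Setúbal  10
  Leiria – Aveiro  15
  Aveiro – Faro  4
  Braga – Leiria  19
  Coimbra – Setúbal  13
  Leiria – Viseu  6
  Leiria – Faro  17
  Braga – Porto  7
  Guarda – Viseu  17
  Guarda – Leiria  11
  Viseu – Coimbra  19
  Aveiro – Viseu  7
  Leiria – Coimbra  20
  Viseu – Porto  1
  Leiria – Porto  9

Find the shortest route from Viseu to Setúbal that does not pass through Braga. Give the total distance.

Checking several routes:
Viseu → Coimbra → Setúbal: 19 + 13 = 32
Viseu → Faro → Aveiro → Setúbal: 13 + 4 + 19 = 36
Viseu → Aveiro → Setúbal: 7 + 19 = 26
Viseu → Porto → Faro → Aveiro → Setúbal: 1 + 1 + 4 + 19 = 25
Best route has total 25 mi.

25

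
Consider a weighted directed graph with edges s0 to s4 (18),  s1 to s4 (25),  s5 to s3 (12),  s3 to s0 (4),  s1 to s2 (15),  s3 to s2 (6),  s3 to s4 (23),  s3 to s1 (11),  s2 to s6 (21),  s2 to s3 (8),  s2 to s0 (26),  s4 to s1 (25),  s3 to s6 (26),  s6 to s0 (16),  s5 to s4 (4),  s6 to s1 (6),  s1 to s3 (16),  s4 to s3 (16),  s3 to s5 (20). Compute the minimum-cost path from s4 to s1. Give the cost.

25

Checking several routes:
s4-s3-s6-s1: 16 + 26 + 6 = 48
s4-s3-s1: 16 + 11 = 27
s4-s1: 25
The minimum is 25.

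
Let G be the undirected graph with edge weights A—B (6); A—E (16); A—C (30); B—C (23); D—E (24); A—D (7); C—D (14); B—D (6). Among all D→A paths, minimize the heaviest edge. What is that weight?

Comparing a few candidate routes:
D -> A: max(7) = 7
D -> B -> A: max(6, 6) = 6
D -> C -> B -> A: max(14, 23, 6) = 23
Smallest bottleneck: 6.

6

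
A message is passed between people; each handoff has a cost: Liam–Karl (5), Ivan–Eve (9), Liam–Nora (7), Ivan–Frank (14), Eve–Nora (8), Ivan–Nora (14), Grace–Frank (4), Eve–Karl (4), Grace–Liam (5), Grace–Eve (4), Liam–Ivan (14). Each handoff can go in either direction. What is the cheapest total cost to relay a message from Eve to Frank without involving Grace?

Checking several routes:
Eve - Nora - Liam - Ivan - Frank: 8 + 7 + 14 + 14 = 43
Eve - Ivan - Frank: 9 + 14 = 23
Eve - Karl - Liam - Ivan - Frank: 4 + 5 + 14 + 14 = 37
Eve - Nora - Ivan - Frank: 8 + 14 + 14 = 36
Shortest: 23.

23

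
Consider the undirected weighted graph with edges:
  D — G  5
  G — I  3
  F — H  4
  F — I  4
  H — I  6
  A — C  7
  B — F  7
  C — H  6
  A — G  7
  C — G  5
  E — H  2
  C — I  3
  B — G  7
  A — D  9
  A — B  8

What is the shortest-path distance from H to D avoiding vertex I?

16

Checking several routes:
H→F→B→A→D: 4 + 7 + 8 + 9 = 28
H→C→A→G→D: 6 + 7 + 7 + 5 = 25
H→C→G→A→D: 6 + 5 + 7 + 9 = 27
H→C→G→D: 6 + 5 + 5 = 16
H→C→A→D: 6 + 7 + 9 = 22
H→F→B→G→D: 4 + 7 + 7 + 5 = 23
Shortest: 16.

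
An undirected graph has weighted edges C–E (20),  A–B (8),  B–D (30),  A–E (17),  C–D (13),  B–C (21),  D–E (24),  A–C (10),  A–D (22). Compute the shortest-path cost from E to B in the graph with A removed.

41

Candidate routes:
E→D→C→B: 24 + 13 + 21 = 58
E→D→B: 24 + 30 = 54
E→C→B: 20 + 21 = 41
E→C→D→B: 20 + 13 + 30 = 63
Shortest: 41.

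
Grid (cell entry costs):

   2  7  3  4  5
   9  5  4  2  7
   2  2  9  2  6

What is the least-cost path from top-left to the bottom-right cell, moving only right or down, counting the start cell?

26

Cheapest: r0c0→r0c1→r0c2→r0c3→r1c3→r2c3→r2c4
  2 + 7 + 3 + 4 + 2 + 2 + 6 = 26
For comparison, the top-then-right route costs 34.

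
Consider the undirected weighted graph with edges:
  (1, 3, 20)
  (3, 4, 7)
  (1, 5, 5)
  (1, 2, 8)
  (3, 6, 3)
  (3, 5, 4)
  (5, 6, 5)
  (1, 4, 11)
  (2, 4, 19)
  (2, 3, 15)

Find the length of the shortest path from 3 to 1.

A few of the 3→1 routes:
3→1: 20
3→5→1: 4 + 5 = 9
3→4→1: 7 + 11 = 18
3→6→5→1: 3 + 5 + 5 = 13
The minimum is 9.

9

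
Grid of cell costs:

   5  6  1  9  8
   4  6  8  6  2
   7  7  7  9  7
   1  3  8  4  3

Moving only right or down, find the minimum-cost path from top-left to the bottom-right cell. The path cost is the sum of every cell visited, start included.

35

Take [0,0]→[1,0]→[2,0]→[3,0]→[3,1]→[3,2]→[3,3]→[3,4] for a total of 5 + 4 + 7 + 1 + 3 + 8 + 4 + 3 = 35.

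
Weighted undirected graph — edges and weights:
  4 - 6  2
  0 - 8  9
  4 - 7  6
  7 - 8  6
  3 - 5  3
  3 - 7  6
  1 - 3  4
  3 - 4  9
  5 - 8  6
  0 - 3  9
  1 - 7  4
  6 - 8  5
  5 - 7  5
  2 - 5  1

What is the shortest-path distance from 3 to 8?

Comparing a few candidate routes:
3 → 1 → 7 → 8: 4 + 4 + 6 = 14
3 → 5 → 7 → 8: 3 + 5 + 6 = 14
3 → 7 → 8: 6 + 6 = 12
3 → 5 → 8: 3 + 6 = 9
The minimum is 9.

9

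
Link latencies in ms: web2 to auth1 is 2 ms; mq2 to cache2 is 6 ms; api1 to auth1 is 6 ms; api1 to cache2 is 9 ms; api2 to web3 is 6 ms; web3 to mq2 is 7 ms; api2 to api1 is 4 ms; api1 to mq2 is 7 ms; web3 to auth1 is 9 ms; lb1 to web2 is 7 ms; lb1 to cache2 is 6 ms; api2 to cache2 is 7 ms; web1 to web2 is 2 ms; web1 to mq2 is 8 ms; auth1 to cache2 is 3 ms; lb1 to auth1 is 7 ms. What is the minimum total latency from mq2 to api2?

Checking several routes:
mq2-web3-api2: 7 + 6 = 13
mq2-api1-api2: 7 + 4 = 11
mq2-web1-web2-auth1-cache2-api2: 8 + 2 + 2 + 3 + 7 = 22
mq2-cache2-api1-api2: 6 + 9 + 4 = 19
mq2-cache2-api2: 6 + 7 = 13
mq2-cache2-auth1-api1-api2: 6 + 3 + 6 + 4 = 19
Shortest: 11 ms.

11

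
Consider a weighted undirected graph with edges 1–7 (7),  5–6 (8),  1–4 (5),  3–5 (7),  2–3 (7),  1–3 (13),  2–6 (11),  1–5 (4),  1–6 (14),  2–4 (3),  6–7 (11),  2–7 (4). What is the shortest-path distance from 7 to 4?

Some routes from 7 to 4:
7-1-4: 7 + 5 = 12
7-2-4: 4 + 3 = 7
7-6-2-4: 11 + 11 + 3 = 25
7-6-5-1-4: 11 + 8 + 4 + 5 = 28
7-2-3-5-1-4: 4 + 7 + 7 + 4 + 5 = 27
The minimum is 7.

7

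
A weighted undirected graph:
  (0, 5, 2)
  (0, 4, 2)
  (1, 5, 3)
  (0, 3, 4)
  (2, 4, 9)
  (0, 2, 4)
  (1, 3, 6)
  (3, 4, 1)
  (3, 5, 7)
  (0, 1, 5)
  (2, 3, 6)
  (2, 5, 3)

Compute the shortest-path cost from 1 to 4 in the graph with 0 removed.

Checking several routes:
1-3-5-2-4: 6 + 7 + 3 + 9 = 25
1-3-2-4: 6 + 6 + 9 = 21
1-3-4: 6 + 1 = 7
1-5-3-4: 3 + 7 + 1 = 11
1-5-2-3-4: 3 + 3 + 6 + 1 = 13
1-5-2-4: 3 + 3 + 9 = 15
Shortest: 7.

7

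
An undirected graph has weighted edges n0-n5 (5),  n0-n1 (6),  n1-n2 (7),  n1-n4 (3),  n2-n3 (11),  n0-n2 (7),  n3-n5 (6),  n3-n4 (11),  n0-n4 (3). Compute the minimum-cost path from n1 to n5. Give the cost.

11

Checking several routes:
n1 -> n0 -> n5: 6 + 5 = 11
n1 -> n0 -> n4 -> n3 -> n5: 6 + 3 + 11 + 6 = 26
n1 -> n2 -> n0 -> n5: 7 + 7 + 5 = 19
n1 -> n4 -> n0 -> n5: 3 + 3 + 5 = 11
n1 -> n4 -> n3 -> n5: 3 + 11 + 6 = 20
n1 -> n2 -> n3 -> n5: 7 + 11 + 6 = 24
The minimum is 11.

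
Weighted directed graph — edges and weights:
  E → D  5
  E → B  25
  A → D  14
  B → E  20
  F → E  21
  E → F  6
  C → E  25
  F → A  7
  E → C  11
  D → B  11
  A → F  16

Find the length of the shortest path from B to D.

25

Routes from B to D:
B-E-D: 20 + 5 = 25
B-E-F-A-D: 20 + 6 + 7 + 14 = 47
Shortest: 25.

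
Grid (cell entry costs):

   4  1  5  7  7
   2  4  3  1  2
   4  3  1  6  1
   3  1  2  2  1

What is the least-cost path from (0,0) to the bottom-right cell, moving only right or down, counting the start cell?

17

Best path: (0,0) (0,1) (1,1) (1,2) (1,3) (1,4) (2,4) (3,4)
Cost: 4 + 1 + 4 + 3 + 1 + 2 + 1 + 1 = 17
(Top row then right column would cost 28.)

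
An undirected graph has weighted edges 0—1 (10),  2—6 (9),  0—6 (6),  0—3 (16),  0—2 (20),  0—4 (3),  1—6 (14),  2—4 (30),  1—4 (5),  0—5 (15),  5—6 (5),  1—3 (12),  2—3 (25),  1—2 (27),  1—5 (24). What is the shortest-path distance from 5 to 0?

A few of the 5→0 routes:
5 → 6 → 0: 5 + 6 = 11
5 → 6 → 1 → 0: 5 + 14 + 10 = 29
5 → 6 → 2 → 0: 5 + 9 + 20 = 34
5 → 0: 15
5 → 1 → 4 → 0: 24 + 5 + 3 = 32
5 → 6 → 1 → 4 → 0: 5 + 14 + 5 + 3 = 27
Shortest: 11.

11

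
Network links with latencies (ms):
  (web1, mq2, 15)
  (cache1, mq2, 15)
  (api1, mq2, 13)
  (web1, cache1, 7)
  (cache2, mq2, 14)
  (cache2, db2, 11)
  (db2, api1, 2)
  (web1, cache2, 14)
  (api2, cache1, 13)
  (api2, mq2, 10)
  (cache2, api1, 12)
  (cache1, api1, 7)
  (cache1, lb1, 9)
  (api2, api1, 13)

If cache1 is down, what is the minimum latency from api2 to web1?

25

Comparing a few candidate routes:
api2 → mq2 → cache2 → web1: 10 + 14 + 14 = 38
api2 → mq2 → web1: 10 + 15 = 25
api2 → api1 → cache2 → web1: 13 + 12 + 14 = 39
api2 → api1 → mq2 → web1: 13 + 13 + 15 = 41
api2 → api1 → db2 → cache2 → web1: 13 + 2 + 11 + 14 = 40
The minimum is 25 ms.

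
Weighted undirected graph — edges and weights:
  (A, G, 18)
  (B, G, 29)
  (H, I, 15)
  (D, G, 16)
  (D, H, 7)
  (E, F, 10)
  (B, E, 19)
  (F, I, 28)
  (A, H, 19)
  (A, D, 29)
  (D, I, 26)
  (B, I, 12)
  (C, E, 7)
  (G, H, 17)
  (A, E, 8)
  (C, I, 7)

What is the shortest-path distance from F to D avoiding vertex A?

46

Comparing a few candidate routes:
F-I-H-D: 28 + 15 + 7 = 50
F-E-C-I-H-D: 10 + 7 + 7 + 15 + 7 = 46
F-I-D: 28 + 26 = 54
F-E-C-I-D: 10 + 7 + 7 + 26 = 50
Shortest: 46.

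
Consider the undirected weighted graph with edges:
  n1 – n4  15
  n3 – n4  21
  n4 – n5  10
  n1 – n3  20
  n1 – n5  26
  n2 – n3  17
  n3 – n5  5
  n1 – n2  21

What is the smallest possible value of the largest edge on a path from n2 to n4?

17

Checking several routes:
n2→n1→n3→n5→n4: max(21, 20, 5, 10) = 21
n2→n3→n1→n4: max(17, 20, 15) = 20
n2→n3→n4: max(17, 21) = 21
n2→n1→n3→n4: max(21, 20, 21) = 21
n2→n1→n4: max(21, 15) = 21
n2→n3→n5→n4: max(17, 5, 10) = 17
Smallest bottleneck: 17.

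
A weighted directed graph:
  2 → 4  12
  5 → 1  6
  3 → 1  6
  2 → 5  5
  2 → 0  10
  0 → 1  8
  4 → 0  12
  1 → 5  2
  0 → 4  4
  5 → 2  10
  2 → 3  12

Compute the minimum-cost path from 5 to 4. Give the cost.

22

Routes from 5 to 4:
5 → 2 → 4: 10 + 12 = 22
5 → 2 → 0 → 4: 10 + 10 + 4 = 24
Shortest: 22.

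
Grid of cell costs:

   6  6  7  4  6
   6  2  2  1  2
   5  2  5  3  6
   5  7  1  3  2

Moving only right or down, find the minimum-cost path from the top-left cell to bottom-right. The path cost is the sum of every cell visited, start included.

25

Cheapest: [0,0] → [0,1] → [1,1] → [1,2] → [1,3] → [2,3] → [3,3] → [3,4]
  6 + 6 + 2 + 2 + 1 + 3 + 3 + 2 = 25
(Top row then right column would cost 39.)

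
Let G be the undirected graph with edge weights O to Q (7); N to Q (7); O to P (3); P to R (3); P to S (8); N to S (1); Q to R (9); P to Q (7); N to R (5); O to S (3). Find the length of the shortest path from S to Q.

A few of the S→Q routes:
S - O - P - Q: 3 + 3 + 7 = 13
S - N - Q: 1 + 7 = 8
S - P - Q: 8 + 7 = 15
S - O - Q: 3 + 7 = 10
S - N - R - Q: 1 + 5 + 9 = 15
Shortest: 8.

8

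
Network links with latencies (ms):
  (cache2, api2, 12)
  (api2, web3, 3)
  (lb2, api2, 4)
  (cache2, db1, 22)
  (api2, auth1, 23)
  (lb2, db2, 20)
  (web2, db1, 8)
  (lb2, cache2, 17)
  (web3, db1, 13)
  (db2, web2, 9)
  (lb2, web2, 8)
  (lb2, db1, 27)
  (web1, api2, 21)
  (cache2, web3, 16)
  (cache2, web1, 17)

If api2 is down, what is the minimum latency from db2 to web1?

Checking several routes:
db2 - web2 - db1 - web3 - cache2 - web1: 9 + 8 + 13 + 16 + 17 = 63
db2 - lb2 - web2 - db1 - cache2 - web1: 20 + 8 + 8 + 22 + 17 = 75
db2 - lb2 - cache2 - web1: 20 + 17 + 17 = 54
db2 - web2 - db1 - cache2 - web1: 9 + 8 + 22 + 17 = 56
db2 - web2 - db1 - lb2 - cache2 - web1: 9 + 8 + 27 + 17 + 17 = 78
db2 - web2 - lb2 - cache2 - web1: 9 + 8 + 17 + 17 = 51
The minimum is 51 ms.

51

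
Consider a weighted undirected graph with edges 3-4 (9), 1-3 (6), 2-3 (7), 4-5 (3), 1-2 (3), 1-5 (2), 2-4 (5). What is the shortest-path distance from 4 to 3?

Checking several routes:
4-2-3: 5 + 7 = 12
4-5-1-3: 3 + 2 + 6 = 11
4-3: 9
Best route has total 9.

9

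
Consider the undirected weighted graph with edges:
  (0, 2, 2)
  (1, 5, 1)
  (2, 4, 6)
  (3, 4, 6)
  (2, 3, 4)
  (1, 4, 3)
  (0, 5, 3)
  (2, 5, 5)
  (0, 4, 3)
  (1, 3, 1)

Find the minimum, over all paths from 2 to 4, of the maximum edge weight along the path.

Some routes from 2 to 4:
2→3→1→5→0→4: max(4, 1, 1, 3, 3) = 4
2→5→0→4: max(5, 3, 3) = 5
2→0→4: max(2, 3) = 3
2→0→5→1→4: max(2, 3, 1, 3) = 3
2→3→1→4: max(4, 1, 3) = 4
Smallest bottleneck: 3.

3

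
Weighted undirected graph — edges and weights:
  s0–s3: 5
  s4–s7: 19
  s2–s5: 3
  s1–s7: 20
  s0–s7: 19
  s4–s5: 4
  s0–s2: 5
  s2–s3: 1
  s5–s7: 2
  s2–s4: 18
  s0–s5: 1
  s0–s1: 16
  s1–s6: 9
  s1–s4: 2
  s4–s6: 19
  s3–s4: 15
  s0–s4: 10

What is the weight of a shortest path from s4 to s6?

11

Comparing a few candidate routes:
s4-s0-s1-s6: 10 + 16 + 9 = 35
s4-s6: 19
s4-s1-s6: 2 + 9 = 11
s4-s5-s7-s1-s6: 4 + 2 + 20 + 9 = 35
s4-s5-s0-s1-s6: 4 + 1 + 16 + 9 = 30
The minimum is 11.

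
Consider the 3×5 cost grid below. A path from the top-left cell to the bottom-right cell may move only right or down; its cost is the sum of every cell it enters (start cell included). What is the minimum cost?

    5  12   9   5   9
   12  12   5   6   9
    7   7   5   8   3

Cheapest: [0,0] [0,1] [0,2] [1,2] [2,2] [2,3] [2,4]
  5 + 12 + 9 + 5 + 5 + 8 + 3 = 47
(Top row then right column would cost 52.)

47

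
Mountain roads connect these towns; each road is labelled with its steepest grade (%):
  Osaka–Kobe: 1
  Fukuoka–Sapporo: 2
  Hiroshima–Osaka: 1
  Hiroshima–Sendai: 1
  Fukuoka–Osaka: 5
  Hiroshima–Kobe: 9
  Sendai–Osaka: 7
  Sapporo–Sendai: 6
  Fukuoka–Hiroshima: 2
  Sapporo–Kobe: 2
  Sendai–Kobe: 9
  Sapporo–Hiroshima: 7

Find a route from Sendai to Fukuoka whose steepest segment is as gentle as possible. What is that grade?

Checking several routes:
Sendai -> Sapporo -> Kobe -> Osaka -> Fukuoka: max(6, 2, 1, 5) = 6
Sendai -> Hiroshima -> Osaka -> Kobe -> Sapporo -> Fukuoka: max(1, 1, 1, 2, 2) = 2
Sendai -> Sapporo -> Kobe -> Osaka -> Hiroshima -> Fukuoka: max(6, 2, 1, 1, 2) = 6
Sendai -> Sapporo -> Fukuoka: max(6, 2) = 6
Sendai -> Hiroshima -> Osaka -> Fukuoka: max(1, 1, 5) = 5
Sendai -> Hiroshima -> Fukuoka: max(1, 2) = 2
Smallest bottleneck: 2%.

2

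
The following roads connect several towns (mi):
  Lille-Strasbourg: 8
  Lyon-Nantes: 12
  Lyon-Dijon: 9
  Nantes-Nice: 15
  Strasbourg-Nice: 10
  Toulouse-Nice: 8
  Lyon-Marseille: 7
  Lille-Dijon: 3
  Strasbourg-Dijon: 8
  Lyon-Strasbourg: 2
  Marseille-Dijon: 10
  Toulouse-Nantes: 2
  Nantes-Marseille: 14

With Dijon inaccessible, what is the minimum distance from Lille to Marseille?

Some routes from Lille to Marseille avoiding Dijon:
Lille→Strasbourg→Nice→Toulouse→Nantes→Lyon→Marseille: 8 + 10 + 8 + 2 + 12 + 7 = 47
Lille→Strasbourg→Lyon→Nantes→Marseille: 8 + 2 + 12 + 14 = 36
Lille→Strasbourg→Lyon→Marseille: 8 + 2 + 7 = 17
Lille→Strasbourg→Nice→Nantes→Marseille: 8 + 10 + 15 + 14 = 47
Lille→Strasbourg→Nice→Toulouse→Nantes→Marseille: 8 + 10 + 8 + 2 + 14 = 42
The minimum is 17 mi.

17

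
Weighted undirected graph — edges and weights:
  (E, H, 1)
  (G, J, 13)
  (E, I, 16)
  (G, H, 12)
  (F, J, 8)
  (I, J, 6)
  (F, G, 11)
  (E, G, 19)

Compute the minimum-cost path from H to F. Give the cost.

A few of the H→F routes:
H - E - I - J - F: 1 + 16 + 6 + 8 = 31
H - E - G - F: 1 + 19 + 11 = 31
H - G - F: 12 + 11 = 23
H - G - J - F: 12 + 13 + 8 = 33
The minimum is 23.

23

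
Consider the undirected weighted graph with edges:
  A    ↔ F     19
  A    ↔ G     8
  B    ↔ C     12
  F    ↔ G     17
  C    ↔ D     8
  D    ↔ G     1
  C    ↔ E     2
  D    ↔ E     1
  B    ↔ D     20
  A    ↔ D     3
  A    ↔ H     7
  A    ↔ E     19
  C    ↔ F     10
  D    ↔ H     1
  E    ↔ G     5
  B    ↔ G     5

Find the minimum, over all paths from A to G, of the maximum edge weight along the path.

3

A few of the A→G routes:
A→H→D→E→G: max(7, 1, 1, 5) = 7
A→G: max(8) = 8
A→D→G: max(3, 1) = 3
A→H→D→G: max(7, 1, 1) = 7
A→D→E→G: max(3, 1, 5) = 5
Best route has worst link 3.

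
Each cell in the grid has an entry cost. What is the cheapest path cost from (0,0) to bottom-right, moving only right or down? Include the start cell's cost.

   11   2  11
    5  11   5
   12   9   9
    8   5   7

Cheapest: r0c0→r0c1→r0c2→r1c2→r2c2→r3c2
  11 + 2 + 11 + 5 + 9 + 7 = 45

45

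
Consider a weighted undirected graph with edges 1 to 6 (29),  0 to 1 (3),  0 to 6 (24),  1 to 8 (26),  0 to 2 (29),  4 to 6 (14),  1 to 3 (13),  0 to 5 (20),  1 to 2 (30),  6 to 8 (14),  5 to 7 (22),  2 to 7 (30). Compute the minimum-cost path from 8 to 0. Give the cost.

Some routes from 8 to 0:
8 → 1 → 6 → 0: 26 + 29 + 24 = 79
8 → 6 → 1 → 0: 14 + 29 + 3 = 46
8 → 1 → 2 → 0: 26 + 30 + 29 = 85
8 → 6 → 0: 14 + 24 = 38
8 → 1 → 0: 26 + 3 = 29
Shortest: 29.

29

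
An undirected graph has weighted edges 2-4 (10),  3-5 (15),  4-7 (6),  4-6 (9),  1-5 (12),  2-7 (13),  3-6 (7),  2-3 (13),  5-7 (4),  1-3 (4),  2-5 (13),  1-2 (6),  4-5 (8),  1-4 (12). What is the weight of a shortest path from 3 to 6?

A few of the 3→6 routes:
3→6: 7
3→2→4→6: 13 + 10 + 9 = 32
3→1→2→4→6: 4 + 6 + 10 + 9 = 29
3→1→4→6: 4 + 12 + 9 = 25
The minimum is 7.

7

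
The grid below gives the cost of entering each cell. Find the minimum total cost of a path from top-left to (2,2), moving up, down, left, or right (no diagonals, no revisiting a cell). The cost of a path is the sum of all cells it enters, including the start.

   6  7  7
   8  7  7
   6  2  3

Take r0c0 -> r0c1 -> r1c1 -> r2c1 -> r2c2 for a total of 6 + 7 + 7 + 2 + 3 = 25.

25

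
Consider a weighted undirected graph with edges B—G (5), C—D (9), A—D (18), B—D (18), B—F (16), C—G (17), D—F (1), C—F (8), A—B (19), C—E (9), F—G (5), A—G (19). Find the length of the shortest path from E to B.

A few of the E→B routes:
E -> C -> D -> F -> G -> B: 9 + 9 + 1 + 5 + 5 = 29
E -> C -> G -> B: 9 + 17 + 5 = 31
E -> C -> F -> G -> B: 9 + 8 + 5 + 5 = 27
Best route has total 27.

27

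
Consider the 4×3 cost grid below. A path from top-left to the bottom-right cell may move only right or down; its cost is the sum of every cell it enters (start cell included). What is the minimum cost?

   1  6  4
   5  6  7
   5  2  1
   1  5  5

Best path: r0c0 → r1c0 → r2c0 → r2c1 → r2c2 → r3c2
Cost: 1 + 5 + 5 + 2 + 1 + 5 = 19
(Top row then right column would cost 24.)

19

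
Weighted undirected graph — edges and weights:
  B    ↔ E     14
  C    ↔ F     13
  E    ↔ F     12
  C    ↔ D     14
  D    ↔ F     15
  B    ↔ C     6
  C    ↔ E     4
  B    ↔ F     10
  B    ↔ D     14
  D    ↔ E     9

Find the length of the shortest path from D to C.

13

Checking several routes:
D→B→C: 14 + 6 = 20
D→C: 14
D→E→B→C: 9 + 14 + 6 = 29
D→E→C: 9 + 4 = 13
D→F→C: 15 + 13 = 28
The minimum is 13.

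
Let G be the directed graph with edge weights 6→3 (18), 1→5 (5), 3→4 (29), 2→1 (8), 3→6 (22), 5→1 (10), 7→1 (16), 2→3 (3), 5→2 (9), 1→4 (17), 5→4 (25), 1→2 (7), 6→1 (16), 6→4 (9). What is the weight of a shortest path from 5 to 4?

25

A few of the 5→4 routes:
5→1→4: 10 + 17 = 27
5→2→1→4: 9 + 8 + 17 = 34
5→4: 25
Best route has total 25.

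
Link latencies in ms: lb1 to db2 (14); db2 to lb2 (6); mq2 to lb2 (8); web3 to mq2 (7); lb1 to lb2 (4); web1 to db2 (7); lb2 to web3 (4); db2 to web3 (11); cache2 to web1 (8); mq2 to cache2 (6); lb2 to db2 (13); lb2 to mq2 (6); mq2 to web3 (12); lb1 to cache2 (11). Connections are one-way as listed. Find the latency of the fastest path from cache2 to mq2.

Candidate routes:
cache2 - web1 - db2 - lb2 - web3 - mq2: 8 + 7 + 6 + 4 + 7 = 32
cache2 - web1 - db2 - lb2 - mq2: 8 + 7 + 6 + 6 = 27
cache2 - web1 - db2 - web3 - mq2: 8 + 7 + 11 + 7 = 33
Best route has total 27 ms.

27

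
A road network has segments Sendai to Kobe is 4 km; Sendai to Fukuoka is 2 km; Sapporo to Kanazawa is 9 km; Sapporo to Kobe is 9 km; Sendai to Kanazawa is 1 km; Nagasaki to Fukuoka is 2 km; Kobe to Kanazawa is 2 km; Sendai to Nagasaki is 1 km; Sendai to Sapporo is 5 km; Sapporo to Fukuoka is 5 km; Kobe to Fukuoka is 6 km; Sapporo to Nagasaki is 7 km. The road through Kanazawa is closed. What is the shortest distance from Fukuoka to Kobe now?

Comparing a few candidate routes:
Fukuoka-Sapporo-Kobe: 5 + 9 = 14
Fukuoka-Nagasaki-Sendai-Kobe: 2 + 1 + 4 = 7
Fukuoka-Kobe: 6
Fukuoka-Sapporo-Sendai-Kobe: 5 + 5 + 4 = 14
Fukuoka-Sendai-Kobe: 2 + 4 = 6
Best route has total 6 km.

6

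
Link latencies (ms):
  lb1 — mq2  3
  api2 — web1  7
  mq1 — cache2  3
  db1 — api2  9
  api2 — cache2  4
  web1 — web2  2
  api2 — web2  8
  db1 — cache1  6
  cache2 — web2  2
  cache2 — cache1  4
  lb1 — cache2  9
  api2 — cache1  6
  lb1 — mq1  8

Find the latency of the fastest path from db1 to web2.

12

A few of the db1→web2 routes:
db1 - cache1 - cache2 - web2: 6 + 4 + 2 = 12
db1 - api2 - web2: 9 + 8 = 17
db1 - api2 - cache2 - web2: 9 + 4 + 2 = 15
Best route has total 12 ms.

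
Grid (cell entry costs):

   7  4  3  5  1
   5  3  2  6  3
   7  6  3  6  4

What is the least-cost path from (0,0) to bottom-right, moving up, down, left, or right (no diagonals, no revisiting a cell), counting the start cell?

27

Path (0,0) (0,1) (0,2) (0,3) (0,4) (1,4) (2,4): 7 + 4 + 3 + 5 + 1 + 3 + 4 = 27.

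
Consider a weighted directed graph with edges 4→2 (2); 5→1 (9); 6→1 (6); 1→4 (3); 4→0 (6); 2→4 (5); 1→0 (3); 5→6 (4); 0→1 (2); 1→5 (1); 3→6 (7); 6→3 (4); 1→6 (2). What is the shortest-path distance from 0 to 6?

4

Paths from 0 to 6:
0-1-6: 2 + 2 = 4
0-1-5-6: 2 + 1 + 4 = 7
Best route has total 4.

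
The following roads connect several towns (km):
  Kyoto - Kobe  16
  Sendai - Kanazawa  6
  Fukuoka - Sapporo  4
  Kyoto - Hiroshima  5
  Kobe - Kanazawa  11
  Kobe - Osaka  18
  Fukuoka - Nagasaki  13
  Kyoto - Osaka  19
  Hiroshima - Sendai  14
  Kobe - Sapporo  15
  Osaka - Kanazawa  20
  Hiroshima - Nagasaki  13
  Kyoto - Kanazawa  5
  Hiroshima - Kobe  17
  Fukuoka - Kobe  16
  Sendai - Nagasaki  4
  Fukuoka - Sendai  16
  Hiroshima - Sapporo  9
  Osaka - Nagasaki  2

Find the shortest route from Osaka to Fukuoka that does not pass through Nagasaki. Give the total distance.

Comparing a few candidate routes:
Osaka - Kanazawa - Sendai - Fukuoka: 20 + 6 + 16 = 42
Osaka - Kobe - Sapporo - Fukuoka: 18 + 15 + 4 = 37
Osaka - Kobe - Fukuoka: 18 + 16 = 34
Osaka - Kyoto - Hiroshima - Sapporo - Fukuoka: 19 + 5 + 9 + 4 = 37
Best route has total 34 km.

34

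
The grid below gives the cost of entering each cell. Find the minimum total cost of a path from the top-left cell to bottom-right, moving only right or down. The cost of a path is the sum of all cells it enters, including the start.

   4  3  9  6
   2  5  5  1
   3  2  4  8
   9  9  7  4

26

Take r0c0 r1c0 r2c0 r2c1 r2c2 r3c2 r3c3 for a total of 4 + 2 + 3 + 2 + 4 + 7 + 4 = 26.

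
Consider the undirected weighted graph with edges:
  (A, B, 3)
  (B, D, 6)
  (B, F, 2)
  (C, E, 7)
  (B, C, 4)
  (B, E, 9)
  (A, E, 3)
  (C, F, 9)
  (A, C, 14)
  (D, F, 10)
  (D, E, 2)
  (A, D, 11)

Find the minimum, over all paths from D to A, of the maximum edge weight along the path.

3

Comparing a few candidate routes:
D - E - C - F - B - A: max(2, 7, 9, 2, 3) = 9
D - E - C - B - A: max(2, 7, 4, 3) = 7
D - E - A: max(2, 3) = 3
D - B - C - E - A: max(6, 4, 7, 3) = 7
D - E - B - A: max(2, 9, 3) = 9
D - B - A: max(6, 3) = 6
The minimum achievable maximum is 3.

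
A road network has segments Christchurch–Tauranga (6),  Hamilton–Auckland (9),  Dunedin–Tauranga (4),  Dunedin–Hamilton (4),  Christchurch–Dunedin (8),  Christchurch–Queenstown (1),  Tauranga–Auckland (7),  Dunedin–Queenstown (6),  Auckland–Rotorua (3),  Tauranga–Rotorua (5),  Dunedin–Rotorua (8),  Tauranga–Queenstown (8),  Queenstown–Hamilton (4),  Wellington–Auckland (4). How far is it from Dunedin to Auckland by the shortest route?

11

Checking several routes:
Dunedin → Tauranga → Rotorua → Auckland: 4 + 5 + 3 = 12
Dunedin → Tauranga → Auckland: 4 + 7 = 11
Dunedin → Rotorua → Auckland: 8 + 3 = 11
Best route has total 11 mi.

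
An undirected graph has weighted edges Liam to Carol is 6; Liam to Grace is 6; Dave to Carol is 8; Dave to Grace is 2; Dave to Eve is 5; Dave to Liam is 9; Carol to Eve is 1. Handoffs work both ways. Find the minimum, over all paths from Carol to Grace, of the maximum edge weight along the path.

A few of the Carol→Grace routes:
Carol - Eve - Dave - Liam - Grace: max(1, 5, 9, 6) = 9
Carol - Dave - Grace: max(8, 2) = 8
Carol - Eve - Dave - Grace: max(1, 5, 2) = 5
Carol - Liam - Dave - Grace: max(6, 9, 2) = 9
Carol - Liam - Grace: max(6, 6) = 6
Best route has worst link 5.

5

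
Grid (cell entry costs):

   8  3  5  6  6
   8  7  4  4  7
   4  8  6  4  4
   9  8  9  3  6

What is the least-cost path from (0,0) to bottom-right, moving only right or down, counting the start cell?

Best path: (0,0)→(0,1)→(0,2)→(1,2)→(1,3)→(2,3)→(3,3)→(3,4)
Cost: 8 + 3 + 5 + 4 + 4 + 4 + 3 + 6 = 37

37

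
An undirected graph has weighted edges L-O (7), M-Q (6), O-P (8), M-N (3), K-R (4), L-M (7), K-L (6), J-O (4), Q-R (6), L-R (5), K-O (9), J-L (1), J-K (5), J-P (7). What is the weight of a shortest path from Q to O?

16

A few of the Q→O routes:
Q - M - L - J - O: 6 + 7 + 1 + 4 = 18
Q - R - L - J - O: 6 + 5 + 1 + 4 = 16
Q - R - K - O: 6 + 4 + 9 = 19
Q - R - K - J - O: 6 + 4 + 5 + 4 = 19
Q - R - L - O: 6 + 5 + 7 = 18
Best route has total 16.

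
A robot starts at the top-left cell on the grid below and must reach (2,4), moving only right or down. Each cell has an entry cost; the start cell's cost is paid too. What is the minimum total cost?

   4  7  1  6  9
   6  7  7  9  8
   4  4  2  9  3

32

Best path: [0,0] -> [1,0] -> [2,0] -> [2,1] -> [2,2] -> [2,3] -> [2,4]
Cost: 4 + 6 + 4 + 4 + 2 + 9 + 3 = 32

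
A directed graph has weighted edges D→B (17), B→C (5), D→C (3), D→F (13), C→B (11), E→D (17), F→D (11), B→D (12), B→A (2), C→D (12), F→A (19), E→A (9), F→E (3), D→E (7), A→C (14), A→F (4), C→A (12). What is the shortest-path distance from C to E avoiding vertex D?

19

Paths from C to E avoiding D:
C-A-F-E: 12 + 4 + 3 = 19
C-B-A-F-E: 11 + 2 + 4 + 3 = 20
Shortest: 19.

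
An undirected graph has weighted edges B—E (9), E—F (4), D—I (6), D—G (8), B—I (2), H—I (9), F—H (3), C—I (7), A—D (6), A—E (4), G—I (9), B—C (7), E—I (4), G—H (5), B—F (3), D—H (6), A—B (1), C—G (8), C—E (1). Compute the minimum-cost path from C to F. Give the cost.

Comparing a few candidate routes:
C → E → F: 1 + 4 = 5
C → E → A → B → F: 1 + 4 + 1 + 3 = 9
C → B → F: 7 + 3 = 10
Shortest: 5.

5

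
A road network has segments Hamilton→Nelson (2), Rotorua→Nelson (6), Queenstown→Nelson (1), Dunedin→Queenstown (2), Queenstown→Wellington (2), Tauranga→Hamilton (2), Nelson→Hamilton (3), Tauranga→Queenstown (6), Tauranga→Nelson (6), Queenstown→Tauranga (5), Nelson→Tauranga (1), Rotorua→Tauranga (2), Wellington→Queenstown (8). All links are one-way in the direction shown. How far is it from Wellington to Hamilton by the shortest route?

12

A few of the Wellington→Hamilton routes:
Wellington→Queenstown→Tauranga→Hamilton: 8 + 5 + 2 = 15
Wellington→Queenstown→Nelson→Hamilton: 8 + 1 + 3 = 12
Wellington→Queenstown→Nelson→Tauranga→Hamilton: 8 + 1 + 1 + 2 = 12
Shortest: 12 mi.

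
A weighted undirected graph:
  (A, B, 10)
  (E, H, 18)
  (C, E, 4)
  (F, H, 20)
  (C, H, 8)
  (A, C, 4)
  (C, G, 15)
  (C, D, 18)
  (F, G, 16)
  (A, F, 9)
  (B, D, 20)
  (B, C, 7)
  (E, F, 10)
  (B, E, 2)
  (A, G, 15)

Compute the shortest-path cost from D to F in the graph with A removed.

32

Comparing a few candidate routes:
D-C-E-F: 18 + 4 + 10 = 32
D-B-C-E-F: 20 + 7 + 4 + 10 = 41
D-C-B-E-F: 18 + 7 + 2 + 10 = 37
D-B-E-F: 20 + 2 + 10 = 32
The minimum is 32.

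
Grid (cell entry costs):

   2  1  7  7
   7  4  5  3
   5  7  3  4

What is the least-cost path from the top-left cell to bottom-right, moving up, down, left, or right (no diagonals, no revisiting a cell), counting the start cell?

Cheapest: (0,0)→(0,1)→(1,1)→(1,2)→(1,3)→(2,3)
  2 + 1 + 4 + 5 + 3 + 4 = 19

19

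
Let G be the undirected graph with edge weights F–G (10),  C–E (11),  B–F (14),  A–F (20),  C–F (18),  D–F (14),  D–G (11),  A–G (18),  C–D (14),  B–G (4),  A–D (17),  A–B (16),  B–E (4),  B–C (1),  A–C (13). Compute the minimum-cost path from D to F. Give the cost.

14

Some routes from D to F:
D → G → F: 11 + 10 = 21
D → F: 14
D → G → B → F: 11 + 4 + 14 = 29
Best route has total 14.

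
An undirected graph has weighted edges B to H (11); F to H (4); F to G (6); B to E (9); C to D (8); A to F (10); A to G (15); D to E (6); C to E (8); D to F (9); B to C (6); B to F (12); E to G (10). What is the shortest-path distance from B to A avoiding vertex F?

34

Routes from B to A avoiding F:
B → C → E → G → A: 6 + 8 + 10 + 15 = 39
B → E → G → A: 9 + 10 + 15 = 34
B → C → D → E → G → A: 6 + 8 + 6 + 10 + 15 = 45
Best route has total 34.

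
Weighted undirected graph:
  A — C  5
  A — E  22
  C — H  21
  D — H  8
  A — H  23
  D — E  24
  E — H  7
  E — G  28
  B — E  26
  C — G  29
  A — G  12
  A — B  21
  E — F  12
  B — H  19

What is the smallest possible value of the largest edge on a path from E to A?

21

Checking several routes:
E -> A: max(22) = 22
E -> D -> H -> A: max(24, 8, 23) = 24
E -> H -> C -> A: max(7, 21, 5) = 21
E -> H -> A: max(7, 23) = 23
E -> H -> B -> A: max(7, 19, 21) = 21
E -> D -> H -> B -> A: max(24, 8, 19, 21) = 24
Best route has worst link 21.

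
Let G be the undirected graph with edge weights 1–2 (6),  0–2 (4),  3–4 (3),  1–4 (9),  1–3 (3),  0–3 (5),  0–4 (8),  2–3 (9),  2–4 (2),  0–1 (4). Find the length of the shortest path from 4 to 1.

6

A few of the 4→1 routes:
4 → 1: 9
4 → 3 → 1: 3 + 3 = 6
4 → 2 → 1: 2 + 6 = 8
Best route has total 6.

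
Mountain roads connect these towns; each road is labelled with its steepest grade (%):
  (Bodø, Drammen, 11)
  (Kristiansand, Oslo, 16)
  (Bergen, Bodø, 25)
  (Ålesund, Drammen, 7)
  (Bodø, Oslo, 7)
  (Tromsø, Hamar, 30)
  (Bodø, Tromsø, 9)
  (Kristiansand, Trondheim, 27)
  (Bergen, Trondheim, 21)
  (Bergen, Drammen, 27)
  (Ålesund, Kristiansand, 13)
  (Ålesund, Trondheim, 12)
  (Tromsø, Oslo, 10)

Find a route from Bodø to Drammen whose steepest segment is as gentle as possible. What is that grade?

Checking several routes:
Bodø -> Oslo -> Kristiansand -> Ålesund -> Drammen: max(7, 16, 13, 7) = 16
Bodø -> Bergen -> Trondheim -> Ålesund -> Drammen: max(25, 21, 12, 7) = 25
Bodø -> Bergen -> Trondheim -> Kristiansand -> Ålesund -> Drammen: max(25, 21, 27, 13, 7) = 27
Bodø -> Drammen: max(11) = 11
Bodø -> Tromsø -> Oslo -> Kristiansand -> Ålesund -> Drammen: max(9, 10, 16, 13, 7) = 16
Bodø -> Bergen -> Drammen: max(25, 27) = 27
Best route has worst link 11%.

11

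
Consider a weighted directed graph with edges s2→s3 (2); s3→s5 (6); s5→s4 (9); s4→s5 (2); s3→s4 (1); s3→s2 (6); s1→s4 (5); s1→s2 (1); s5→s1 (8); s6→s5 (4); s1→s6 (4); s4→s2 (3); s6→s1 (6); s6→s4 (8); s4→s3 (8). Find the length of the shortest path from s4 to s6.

Candidate routes:
s4 → s2 → s3 → s5 → s1 → s6: 3 + 2 + 6 + 8 + 4 = 23
s4 → s5 → s1 → s6: 2 + 8 + 4 = 14
s4 → s3 → s5 → s1 → s6: 8 + 6 + 8 + 4 = 26
Shortest: 14.

14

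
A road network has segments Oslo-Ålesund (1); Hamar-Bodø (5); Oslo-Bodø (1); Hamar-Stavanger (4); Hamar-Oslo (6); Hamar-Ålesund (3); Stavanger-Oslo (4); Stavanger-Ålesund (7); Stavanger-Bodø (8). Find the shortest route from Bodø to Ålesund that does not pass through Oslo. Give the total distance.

8

Routes from Bodø to Ålesund avoiding Oslo:
Bodø→Hamar→Stavanger→Ålesund: 5 + 4 + 7 = 16
Bodø→Hamar→Ålesund: 5 + 3 = 8
Bodø→Stavanger→Ålesund: 8 + 7 = 15
Bodø→Stavanger→Hamar→Ålesund: 8 + 4 + 3 = 15
Shortest: 8.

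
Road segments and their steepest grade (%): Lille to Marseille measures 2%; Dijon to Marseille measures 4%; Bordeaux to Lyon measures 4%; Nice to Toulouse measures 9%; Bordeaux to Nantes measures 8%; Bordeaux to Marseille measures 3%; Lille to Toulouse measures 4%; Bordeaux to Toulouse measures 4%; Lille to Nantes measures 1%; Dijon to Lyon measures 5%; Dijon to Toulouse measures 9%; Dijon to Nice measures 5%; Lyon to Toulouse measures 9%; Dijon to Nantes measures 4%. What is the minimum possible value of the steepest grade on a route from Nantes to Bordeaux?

A few of the Nantes→Bordeaux routes:
Nantes - Dijon - Marseille - Bordeaux: max(4, 4, 3) = 4
Nantes - Dijon - Lyon - Bordeaux: max(4, 5, 4) = 5
Nantes - Lille - Toulouse - Bordeaux: max(1, 4, 4) = 4
Nantes - Dijon - Marseille - Lille - Toulouse - Bordeaux: max(4, 4, 2, 4, 4) = 4
Nantes - Lille - Marseille - Bordeaux: max(1, 2, 3) = 3
Best route has worst link 3%.

3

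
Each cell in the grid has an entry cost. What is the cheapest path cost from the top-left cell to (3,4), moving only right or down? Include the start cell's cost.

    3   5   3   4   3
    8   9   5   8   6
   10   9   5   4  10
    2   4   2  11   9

Path r0c0→r0c1→r0c2→r0c3→r0c4→r1c4→r2c4→r3c4: 3 + 5 + 3 + 4 + 3 + 6 + 10 + 9 = 43.

43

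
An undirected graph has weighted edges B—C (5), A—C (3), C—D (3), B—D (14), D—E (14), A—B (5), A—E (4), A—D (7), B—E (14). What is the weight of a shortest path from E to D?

10

Comparing a few candidate routes:
E→B→C→D: 14 + 5 + 3 = 22
E→A→B→D: 4 + 5 + 14 = 23
E→A→C→D: 4 + 3 + 3 = 10
E→A→B→C→D: 4 + 5 + 5 + 3 = 17
E→D: 14
E→A→D: 4 + 7 = 11
Best route has total 10.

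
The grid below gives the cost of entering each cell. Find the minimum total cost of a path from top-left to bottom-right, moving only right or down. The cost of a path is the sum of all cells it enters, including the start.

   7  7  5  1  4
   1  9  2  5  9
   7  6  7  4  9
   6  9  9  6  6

40

Cheapest: [0,0] [1,0] [1,1] [1,2] [1,3] [2,3] [3,3] [3,4]
  7 + 1 + 9 + 2 + 5 + 4 + 6 + 6 = 40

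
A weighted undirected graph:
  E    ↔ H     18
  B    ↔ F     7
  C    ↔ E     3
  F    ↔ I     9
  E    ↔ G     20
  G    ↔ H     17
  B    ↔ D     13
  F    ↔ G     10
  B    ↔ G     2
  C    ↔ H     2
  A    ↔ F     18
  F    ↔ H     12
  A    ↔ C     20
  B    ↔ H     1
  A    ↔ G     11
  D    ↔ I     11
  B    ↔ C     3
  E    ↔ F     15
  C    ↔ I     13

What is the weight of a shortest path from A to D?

26

Comparing a few candidate routes:
A -> G -> B -> D: 11 + 2 + 13 = 26
A -> F -> B -> D: 18 + 7 + 13 = 38
A -> G -> B -> C -> I -> D: 11 + 2 + 3 + 13 + 11 = 40
A -> C -> H -> B -> D: 20 + 2 + 1 + 13 = 36
A -> F -> I -> D: 18 + 9 + 11 = 38
A -> C -> B -> D: 20 + 3 + 13 = 36
Shortest: 26.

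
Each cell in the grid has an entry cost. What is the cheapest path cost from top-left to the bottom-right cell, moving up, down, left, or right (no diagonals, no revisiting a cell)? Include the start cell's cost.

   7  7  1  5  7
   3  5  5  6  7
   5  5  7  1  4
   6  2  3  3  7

35

Cheapest: (0,0) -> (1,0) -> (1,1) -> (2,1) -> (3,1) -> (3,2) -> (3,3) -> (3,4)
  7 + 3 + 5 + 5 + 2 + 3 + 3 + 7 = 35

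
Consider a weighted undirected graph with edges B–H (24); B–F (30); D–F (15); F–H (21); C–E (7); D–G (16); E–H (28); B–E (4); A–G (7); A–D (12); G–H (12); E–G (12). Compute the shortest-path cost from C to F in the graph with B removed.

50

Checking several routes:
C → E → G → H → F: 7 + 12 + 12 + 21 = 52
C → E → G → A → D → F: 7 + 12 + 7 + 12 + 15 = 53
C → E → G → D → F: 7 + 12 + 16 + 15 = 50
Best route has total 50.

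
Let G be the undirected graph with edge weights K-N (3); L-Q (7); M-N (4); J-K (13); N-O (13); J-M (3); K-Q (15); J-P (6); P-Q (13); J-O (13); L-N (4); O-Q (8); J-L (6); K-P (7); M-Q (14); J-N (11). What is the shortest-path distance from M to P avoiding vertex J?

Comparing a few candidate routes:
M -> N -> L -> Q -> P: 4 + 4 + 7 + 13 = 28
M -> Q -> P: 14 + 13 = 27
M -> N -> K -> Q -> P: 4 + 3 + 15 + 13 = 35
M -> N -> K -> P: 4 + 3 + 7 = 14
Best route has total 14.

14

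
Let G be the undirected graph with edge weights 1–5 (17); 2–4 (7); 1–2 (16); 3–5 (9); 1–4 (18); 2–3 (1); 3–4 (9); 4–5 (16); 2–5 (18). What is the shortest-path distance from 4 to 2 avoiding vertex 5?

7

Candidate routes:
4 -> 1 -> 2: 18 + 16 = 34
4 -> 3 -> 2: 9 + 1 = 10
4 -> 2: 7
Shortest: 7.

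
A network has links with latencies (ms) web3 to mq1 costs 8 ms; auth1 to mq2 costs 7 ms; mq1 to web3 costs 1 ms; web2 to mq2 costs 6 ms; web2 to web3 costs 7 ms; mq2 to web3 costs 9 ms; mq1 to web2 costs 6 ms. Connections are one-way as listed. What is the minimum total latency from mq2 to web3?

Candidate routes:
mq2 -> web3: 9
The minimum is 9 ms.

9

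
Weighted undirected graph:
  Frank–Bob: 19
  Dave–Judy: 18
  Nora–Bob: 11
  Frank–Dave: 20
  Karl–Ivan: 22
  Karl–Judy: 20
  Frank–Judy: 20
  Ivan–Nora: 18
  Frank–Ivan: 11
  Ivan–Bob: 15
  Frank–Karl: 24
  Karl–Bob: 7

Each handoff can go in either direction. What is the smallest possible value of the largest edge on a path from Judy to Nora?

20

Checking several routes:
Judy→Karl→Bob→Frank→Ivan→Nora: max(20, 7, 19, 11, 18) = 20
Judy→Dave→Frank→Ivan→Bob→Nora: max(18, 20, 11, 15, 11) = 20
Judy→Karl→Bob→Nora: max(20, 7, 11) = 20
Judy→Karl→Bob→Ivan→Nora: max(20, 7, 15, 18) = 20
Smallest bottleneck: 20.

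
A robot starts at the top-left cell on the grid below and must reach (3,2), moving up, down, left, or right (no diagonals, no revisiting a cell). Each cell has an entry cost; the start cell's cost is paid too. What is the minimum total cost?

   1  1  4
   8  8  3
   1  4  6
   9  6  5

20

Cheapest: r0c0→r0c1→r0c2→r1c2→r2c2→r3c2
  1 + 1 + 4 + 3 + 6 + 5 = 20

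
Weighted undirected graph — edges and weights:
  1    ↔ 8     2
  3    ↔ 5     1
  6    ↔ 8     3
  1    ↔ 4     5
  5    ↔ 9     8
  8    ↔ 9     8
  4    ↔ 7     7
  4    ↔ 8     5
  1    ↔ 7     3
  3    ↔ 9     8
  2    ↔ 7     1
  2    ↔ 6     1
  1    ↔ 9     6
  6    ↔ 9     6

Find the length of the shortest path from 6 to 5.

14

Some routes from 6 to 5:
6 -> 2 -> 7 -> 1 -> 9 -> 5: 1 + 1 + 3 + 6 + 8 = 19
6 -> 9 -> 5: 6 + 8 = 14
6 -> 9 -> 3 -> 5: 6 + 8 + 1 = 15
Shortest: 14.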